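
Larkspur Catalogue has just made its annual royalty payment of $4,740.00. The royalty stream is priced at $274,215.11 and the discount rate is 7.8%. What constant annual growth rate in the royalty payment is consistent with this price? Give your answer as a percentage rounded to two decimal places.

P = D₀(1+g)/(r−g) ⇒ P(r−g) = D₀(1+g) ⇒ g(P+D₀) = P·r − D₀
g = (P·r − D₀)/(P + D₀) = ($274,215.11×0.078 − $4,740.00) / ($274,215.11 + $4,740.00) = 0.059683

5.97%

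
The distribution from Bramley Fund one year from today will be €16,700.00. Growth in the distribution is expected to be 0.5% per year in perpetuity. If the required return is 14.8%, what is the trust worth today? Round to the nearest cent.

Growing perpetuity: P = D₁ / (r − g) = €16,700.0000 / (0.148 − 0.005) = €116,783.22

€116783.22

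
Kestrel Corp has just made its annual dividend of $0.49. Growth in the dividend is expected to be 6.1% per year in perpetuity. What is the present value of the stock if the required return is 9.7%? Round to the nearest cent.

$14.44

D₁ = D₀ × (1 + g) = $0.49 × 1.061 = $0.5199
Growing perpetuity: P = D₁ / (r − g) = $0.5199 / (0.097 − 0.061) = $14.44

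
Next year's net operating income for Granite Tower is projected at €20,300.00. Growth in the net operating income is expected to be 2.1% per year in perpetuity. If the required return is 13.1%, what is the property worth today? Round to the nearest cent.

Growing perpetuity: P = D₁ / (r − g) = €20,300.0000 / (0.131 − 0.021) = €184,545.45

€184545.45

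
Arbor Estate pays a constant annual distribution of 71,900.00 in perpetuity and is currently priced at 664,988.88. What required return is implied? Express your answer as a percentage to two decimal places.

10.81%

P = C/r ⇒ r = C/P = 71,900.00/664,988.88 = 0.108122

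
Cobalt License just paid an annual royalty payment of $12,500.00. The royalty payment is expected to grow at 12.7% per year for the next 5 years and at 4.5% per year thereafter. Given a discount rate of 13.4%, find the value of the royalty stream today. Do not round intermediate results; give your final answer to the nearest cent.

D_1 = 14087.50000
D_2 = 15876.61250
D_3 = 17892.94229
D_4 = 20165.34596
D_5 = 22726.34489
Terminal value at year 5: TV = D_5×(1+g_2)/(r−g_2) = 23749.03041/0.089 = 266843.03837
P_0 = D_1/(1+r)^1 + D_2/(1+r)^2 + D_3/(1+r)^3 + D_4/(1+r)^4 + D_5/(1+r)^5 + TV/(1+r)^5
    = 12422.83951 + 12346.15531 + 12269.94448 + 12194.20408 + 12118.93121 + 142295.31594 = 203647.39052

$203647.39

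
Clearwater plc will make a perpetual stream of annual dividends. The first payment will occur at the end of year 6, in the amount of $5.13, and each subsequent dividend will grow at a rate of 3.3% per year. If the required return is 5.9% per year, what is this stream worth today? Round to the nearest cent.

Value at end of year 5: C₁ / (r − g) = $5.13 / (0.059 − 0.033) = $197.3077
Discount to today: PV = $197.3077 / (1 + 0.059)^5 = $197.3077 / 1.331925 = $148.14

$148.14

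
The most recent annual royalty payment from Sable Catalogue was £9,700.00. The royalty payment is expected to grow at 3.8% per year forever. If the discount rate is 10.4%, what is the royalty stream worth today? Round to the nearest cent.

D₁ = D₀ × (1 + g) = £9,700.00 × 1.038 = £10,068.6000
Growing perpetuity: P = D₁ / (r − g) = £10,068.6000 / (0.104 − 0.038) = £152,554.55

£152554.55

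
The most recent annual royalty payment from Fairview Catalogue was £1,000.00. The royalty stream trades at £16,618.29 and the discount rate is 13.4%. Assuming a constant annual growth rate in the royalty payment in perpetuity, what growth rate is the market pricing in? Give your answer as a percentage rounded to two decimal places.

P = D₀(1+g)/(r−g) ⇒ P(r−g) = D₀(1+g) ⇒ g(P+D₀) = P·r − D₀
g = (P·r − D₀)/(P + D₀) = (£16,618.29×0.134 − £1,000.00) / (£16,618.29 + £1,000.00) = 0.069635

6.96%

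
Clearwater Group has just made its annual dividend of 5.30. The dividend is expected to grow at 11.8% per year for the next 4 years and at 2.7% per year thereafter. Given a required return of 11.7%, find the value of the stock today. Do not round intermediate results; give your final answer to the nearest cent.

D_1 = 5.92540
D_2 = 6.62460
D_3 = 7.40630
D_4 = 8.28024
Terminal value at year 4: TV = D_4×(1+g_2)/(r−g_2) = 8.50381/0.09 = 94.48677
P_0 = D_1/(1+r)^1 + D_2/(1+r)^2 + D_3/(1+r)^3 + D_4/(1+r)^4 + TV/(1+r)^4
    = 5.30474 + 5.30949 + 5.31425 + 5.31900 + 60.69576 = 81.94325

81.94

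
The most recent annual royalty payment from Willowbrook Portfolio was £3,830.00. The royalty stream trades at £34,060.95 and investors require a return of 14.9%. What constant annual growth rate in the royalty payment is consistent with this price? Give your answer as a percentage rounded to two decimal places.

3.29%

P = D₀(1+g)/(r−g) ⇒ P(r−g) = D₀(1+g) ⇒ g(P+D₀) = P·r − D₀
g = (P·r − D₀)/(P + D₀) = (£34,060.95×0.149 − £3,830.00) / (£34,060.95 + £3,830.00) = 0.032860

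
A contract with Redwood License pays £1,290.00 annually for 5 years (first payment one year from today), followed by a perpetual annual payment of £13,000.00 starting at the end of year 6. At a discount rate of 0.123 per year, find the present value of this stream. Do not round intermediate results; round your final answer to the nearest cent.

PV of 5-year annuity: £1,290.00 × [1 − (1+0.123)^−5] / 0.123 = 4615.80798
Perpetuity value at year 5: £13,000.00 / 0.123 = 105691.05691
PV of perpetuity: 105691.05691 / (1+0.123)^5 = 59175.16255
Total PV = 4615.80798 + 59175.16255 = 63790.97053

£63790.97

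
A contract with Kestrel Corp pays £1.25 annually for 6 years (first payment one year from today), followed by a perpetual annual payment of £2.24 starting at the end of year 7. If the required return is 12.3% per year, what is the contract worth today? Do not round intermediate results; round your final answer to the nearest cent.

PV of 6-year annuity: £1.25 × [1 − (1+0.123)^−6] / 0.123 = 5.09589
Perpetuity value at year 6: £2.24 / 0.123 = 18.21138
PV of perpetuity: 18.21138 / (1+0.123)^6 = 9.07955
Total PV = 5.09589 + 9.07955 = 14.17544

£14.18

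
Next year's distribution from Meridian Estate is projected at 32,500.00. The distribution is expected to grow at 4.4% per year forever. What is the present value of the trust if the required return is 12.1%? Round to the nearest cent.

422077.92

Growing perpetuity: P = D₁ / (r − g) = 32,500.0000 / (0.121 − 0.044) = 422,077.92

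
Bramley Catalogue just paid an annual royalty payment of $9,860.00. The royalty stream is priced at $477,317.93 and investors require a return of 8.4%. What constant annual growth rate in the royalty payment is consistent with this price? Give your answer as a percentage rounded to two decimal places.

6.21%

P = D₀(1+g)/(r−g) ⇒ P(r−g) = D₀(1+g) ⇒ g(P+D₀) = P·r − D₀
g = (P·r − D₀)/(P + D₀) = ($477,317.93×0.084 − $9,860.00) / ($477,317.93 + $9,860.00) = 0.062061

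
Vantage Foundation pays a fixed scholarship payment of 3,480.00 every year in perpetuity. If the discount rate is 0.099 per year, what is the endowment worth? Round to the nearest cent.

35151.52

Level perpetuity: PV = C / r = 3,480.00 / 0.099 = 35,151.52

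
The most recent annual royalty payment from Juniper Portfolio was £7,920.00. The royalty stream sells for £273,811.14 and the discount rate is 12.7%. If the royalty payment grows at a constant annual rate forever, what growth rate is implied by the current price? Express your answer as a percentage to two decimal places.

P = D₀(1+g)/(r−g) ⇒ P(r−g) = D₀(1+g) ⇒ g(P+D₀) = P·r − D₀
g = (P·r − D₀)/(P + D₀) = (£273,811.14×0.127 − £7,920.00) / (£273,811.14 + £7,920.00) = 0.095318

9.53%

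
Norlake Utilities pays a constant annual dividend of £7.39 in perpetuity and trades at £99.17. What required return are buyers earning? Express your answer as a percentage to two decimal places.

7.45%

P = C/r ⇒ r = C/P = £7.39/£99.17 = 0.074519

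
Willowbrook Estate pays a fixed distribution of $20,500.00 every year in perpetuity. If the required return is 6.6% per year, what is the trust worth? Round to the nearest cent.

Level perpetuity: PV = C / r = $20,500.00 / 0.066 = $310,606.06

$310606.06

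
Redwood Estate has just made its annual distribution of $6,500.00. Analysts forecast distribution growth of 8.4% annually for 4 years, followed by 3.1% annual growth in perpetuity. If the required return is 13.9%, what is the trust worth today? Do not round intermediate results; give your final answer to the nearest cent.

$73915.40

D_1 = 7046.00000
D_2 = 7637.86400
D_3 = 8279.44458
D_4 = 8974.91792
Terminal value at year 4: TV = D_4×(1+g_2)/(r−g_2) = 9253.14038/0.108 = 85677.22570
P_0 = D_1/(1+r)^1 + D_2/(1+r)^2 + D_3/(1+r)^3 + D_4/(1+r)^4 + TV/(1+r)^4
    = 6186.12818 + 5887.41260 + 5603.12138 + 5332.55802 + 50906.17884 = 73915.39903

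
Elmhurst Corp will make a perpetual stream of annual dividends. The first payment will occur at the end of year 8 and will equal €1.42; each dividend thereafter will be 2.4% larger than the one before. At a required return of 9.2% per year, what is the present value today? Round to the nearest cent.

€11.28

Value at end of year 7: C₁ / (r − g) = €1.42 / (0.092 − 0.024) = €20.8824
Discount to today: PV = €20.8824 / (1 + 0.092)^7 = €20.8824 / 1.851648 = €11.28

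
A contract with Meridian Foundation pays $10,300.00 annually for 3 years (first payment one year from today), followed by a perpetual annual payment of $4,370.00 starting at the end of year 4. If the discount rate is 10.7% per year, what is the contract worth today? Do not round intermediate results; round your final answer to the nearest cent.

PV of 3-year annuity: $10,300.00 × [1 − (1+0.107)^−3] / 0.107 = 25302.17608
Perpetuity value at year 3: $4,370.00 / 0.107 = 40841.12150
PV of perpetuity: 40841.12150 / (1+0.107)^3 = 30106.12058
Total PV = 25302.17608 + 30106.12058 = 55408.29666

$55408.30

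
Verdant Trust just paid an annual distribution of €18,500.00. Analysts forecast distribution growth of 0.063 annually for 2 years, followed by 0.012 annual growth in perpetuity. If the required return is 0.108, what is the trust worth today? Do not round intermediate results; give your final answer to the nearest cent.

D_1 = 19665.50000
D_2 = 20904.42650
Terminal value at year 2: TV = D_2×(1+g_2)/(r−g_2) = 21155.27962/0.096 = 220367.49602
P_0 = D_1/(1+r)^1 + D_2/(1+r)^2 + TV/(1+r)^2
    = 17748.64621 + 17027.80769 + 179501.47273 = 214277.92663

€214277.93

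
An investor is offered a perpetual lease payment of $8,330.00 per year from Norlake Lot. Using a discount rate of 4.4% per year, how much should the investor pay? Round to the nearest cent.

Level perpetuity: PV = C / r = $8,330.00 / 0.044 = $189,318.18

$189318.18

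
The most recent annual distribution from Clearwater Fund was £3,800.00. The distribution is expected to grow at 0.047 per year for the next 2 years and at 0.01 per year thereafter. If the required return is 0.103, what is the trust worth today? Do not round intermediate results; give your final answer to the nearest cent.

D_1 = 3978.60000
D_2 = 4165.59420
Terminal value at year 2: TV = D_2×(1+g_2)/(r−g_2) = 4207.25014/0.093 = 45239.24884
P_0 = D_1/(1+r)^1 + D_2/(1+r)^2 + TV/(1+r)^2
    = 3607.07162 + 3423.93834 + 37184.70670 = 44215.71667

£44215.72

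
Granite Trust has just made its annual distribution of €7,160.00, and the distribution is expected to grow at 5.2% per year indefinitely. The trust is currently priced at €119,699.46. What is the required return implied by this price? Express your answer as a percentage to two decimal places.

11.49%

D₁ = €7,160.00 × 1.052 = €7,532.3200
P = D₁/(r − g) ⇒ r = D₁/P + g = €7,532.3200/€119,699.46 + 0.052 = 0.062927 + 0.052 = 0.114927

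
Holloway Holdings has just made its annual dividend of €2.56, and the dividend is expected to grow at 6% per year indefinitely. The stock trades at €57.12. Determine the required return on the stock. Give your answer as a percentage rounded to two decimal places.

D₁ = €2.56 × 1.06 = €2.7136
P = D₁/(r − g) ⇒ r = D₁/P + g = €2.7136/€57.12 + 0.06 = 0.047507 + 0.06 = 0.107507

10.75%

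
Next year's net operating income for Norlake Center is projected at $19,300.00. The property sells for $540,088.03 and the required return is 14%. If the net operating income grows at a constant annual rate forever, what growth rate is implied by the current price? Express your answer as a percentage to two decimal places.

10.43%

P = D₁/(r−g) ⇒ g = r − D₁/P = 0.14 − $19,300.00/$540,088.03 = 0.104265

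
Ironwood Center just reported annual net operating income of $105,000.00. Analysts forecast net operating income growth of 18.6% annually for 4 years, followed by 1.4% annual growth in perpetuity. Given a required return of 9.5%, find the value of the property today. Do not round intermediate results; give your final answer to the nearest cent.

$2323759.85

D_1 = 124530.00000
D_2 = 147692.58000
D_3 = 175163.39988
D_4 = 207743.79226
Terminal value at year 4: TV = D_4×(1+g_2)/(r−g_2) = 210652.20535/0.081 = 2600644.51049
P_0 = D_1/(1+r)^1 + D_2/(1+r)^2 + D_3/(1+r)^3 + D_4/(1+r)^4 + TV/(1+r)^4
    = 113726.02740 + 123177.23150 + 133413.87814 + 144501.24153 + 1808941.46798 = 2323759.84654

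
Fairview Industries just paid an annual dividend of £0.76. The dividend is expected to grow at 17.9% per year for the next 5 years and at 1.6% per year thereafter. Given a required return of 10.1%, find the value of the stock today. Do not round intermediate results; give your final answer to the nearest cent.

£17.48

D_1 = 0.89604
D_2 = 1.05643
D_3 = 1.24553
D_4 = 1.46848
D_5 = 1.73134
Terminal value at year 5: TV = D_5×(1+g_2)/(r−g_2) = 1.75904/0.085 = 20.69462
P_0 = D_1/(1+r)^1 + D_2/(1+r)^2 + D_3/(1+r)^3 + D_4/(1+r)^4 + D_5/(1+r)^5 + TV/(1+r)^5
    = 0.81384 + 0.87150 + 0.93324 + 0.99935 + 1.07015 + 12.79148 = 17.47957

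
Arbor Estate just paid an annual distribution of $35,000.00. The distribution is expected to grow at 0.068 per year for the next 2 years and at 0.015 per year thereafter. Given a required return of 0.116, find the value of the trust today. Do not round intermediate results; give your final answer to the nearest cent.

$387675.40

D_1 = 37380.00000
D_2 = 39921.84000
Terminal value at year 2: TV = D_2×(1+g_2)/(r−g_2) = 40520.66760/0.101 = 401194.72871
P_0 = D_1/(1+r)^1 + D_2/(1+r)^2 + TV/(1+r)^2
    = 33494.62366 + 32053.99468 + 322126.77823 = 387675.39657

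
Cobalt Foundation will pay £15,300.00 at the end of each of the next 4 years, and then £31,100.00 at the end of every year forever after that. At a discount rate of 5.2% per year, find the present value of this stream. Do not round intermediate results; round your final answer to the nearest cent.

PV of 4-year annuity: £15,300.00 × [1 − (1+0.052)^−4] / 0.052 = 54001.93824
Perpetuity value at year 4: £31,100.00 / 0.052 = 598076.92308
PV of perpetuity: 598076.92308 / (1+0.052)^4 = 488308.27737
Total PV = 54001.93824 + 488308.27737 = 542310.21561

£542310.22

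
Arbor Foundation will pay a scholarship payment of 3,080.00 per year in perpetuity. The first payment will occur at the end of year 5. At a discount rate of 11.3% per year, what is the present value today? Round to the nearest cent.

Value at end of year 4: C / r = 3,080.00 / 0.113 = 27,256.6372
Discount to today: PV = 27,256.6372 / (1 + 0.113)^4 = 27,256.6372 / 1.534549 = 17,761.99

17761.99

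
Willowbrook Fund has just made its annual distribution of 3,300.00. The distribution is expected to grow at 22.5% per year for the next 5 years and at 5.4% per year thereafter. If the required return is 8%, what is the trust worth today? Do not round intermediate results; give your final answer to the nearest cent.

275617.49

D_1 = 4042.50000
D_2 = 4952.06250
D_3 = 6066.27656
D_4 = 7431.18879
D_5 = 9103.20627
Terminal value at year 5: TV = D_5×(1+g_2)/(r−g_2) = 9594.77940/0.026 = 369029.97712
P_0 = D_1/(1+r)^1 + D_2/(1+r)^2 + D_3/(1+r)^3 + D_4/(1+r)^4 + D_5/(1+r)^5 + TV/(1+r)^5
    = 3743.05556 + 4245.59542 + 4815.60592 + 5462.14560 + 6195.48922 + 251155.60163 = 275617.49335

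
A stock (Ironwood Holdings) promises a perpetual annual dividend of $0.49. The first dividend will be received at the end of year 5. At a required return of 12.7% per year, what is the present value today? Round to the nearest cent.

Value at end of year 4: C / r = $0.49 / 0.127 = $3.8583
Discount to today: PV = $3.8583 / (1 + 0.127)^4 = $3.8583 / 1.613228 = $2.39

$2.39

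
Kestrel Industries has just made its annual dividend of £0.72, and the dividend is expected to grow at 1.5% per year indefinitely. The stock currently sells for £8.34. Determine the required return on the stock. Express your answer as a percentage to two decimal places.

D₁ = £0.72 × 1.015 = £0.7308
P = D₁/(r − g) ⇒ r = D₁/P + g = £0.7308/£8.34 + 0.015 = 0.087626 + 0.015 = 0.102626

10.26%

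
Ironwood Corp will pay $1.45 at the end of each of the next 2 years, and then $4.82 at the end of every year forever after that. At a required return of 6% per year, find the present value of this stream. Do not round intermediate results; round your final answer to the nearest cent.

$74.15

PV of 2-year annuity: $1.45 × [1 − (1+0.06)^−2] / 0.06 = 2.65842
Perpetuity value at year 2: $4.82 / 0.06 = 80.33333
PV of perpetuity: 80.33333 / (1+0.06)^2 = 71.49638
Total PV = 2.65842 + 71.49638 = 74.15480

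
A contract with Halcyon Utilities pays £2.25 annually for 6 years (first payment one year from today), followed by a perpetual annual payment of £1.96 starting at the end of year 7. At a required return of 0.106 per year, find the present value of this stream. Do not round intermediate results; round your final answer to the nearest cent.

PV of 6-year annuity: £2.25 × [1 − (1+0.106)^−6] / 0.106 = 9.62941
Perpetuity value at year 6: £1.96 / 0.106 = 18.49057
PV of perpetuity: 18.49057 / (1+0.106)^6 = 10.10228
Total PV = 9.62941 + 10.10228 = 19.73169

£19.73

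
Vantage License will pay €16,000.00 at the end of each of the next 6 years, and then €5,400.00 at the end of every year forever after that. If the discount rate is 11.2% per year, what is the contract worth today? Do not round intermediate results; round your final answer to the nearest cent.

PV of 6-year annuity: €16,000.00 × [1 − (1+0.112)^−6] / 0.112 = 67300.39849
Perpetuity value at year 6: €5,400.00 / 0.112 = 48214.28571
PV of perpetuity: 48214.28571 / (1+0.112)^6 = 25500.40122
Total PV = 67300.39849 + 25500.40122 = 92800.79972

€92800.80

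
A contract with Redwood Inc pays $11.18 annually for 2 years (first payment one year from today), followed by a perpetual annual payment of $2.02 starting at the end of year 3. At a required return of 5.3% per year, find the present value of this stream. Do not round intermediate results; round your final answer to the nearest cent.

$55.07

PV of 2-year annuity: $11.18 × [1 − (1+0.053)^−2] / 0.053 = 20.70017
Perpetuity value at year 2: $2.02 / 0.053 = 38.11321
PV of perpetuity: 38.11321 / (1+0.053)^2 = 34.37310
Total PV = 20.70017 + 34.37310 = 55.07328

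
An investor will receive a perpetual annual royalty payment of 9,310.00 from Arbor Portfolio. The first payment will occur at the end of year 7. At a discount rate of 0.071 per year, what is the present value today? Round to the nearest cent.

Value at end of year 6: C / r = 9,310.00 / 0.071 = 131,126.7606
Discount to today: PV = 131,126.7606 / (1 + 0.071)^6 = 131,126.7606 / 1.509165 = 86,886.94

86886.94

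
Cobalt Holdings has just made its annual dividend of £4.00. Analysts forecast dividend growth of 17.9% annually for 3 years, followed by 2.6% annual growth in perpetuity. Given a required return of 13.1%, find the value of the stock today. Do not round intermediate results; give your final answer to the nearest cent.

D_1 = 4.71600
D_2 = 5.56016
D_3 = 6.55543
Terminal value at year 3: TV = D_3×(1+g_2)/(r−g_2) = 6.72587/0.105 = 64.05595
P_0 = D_1/(1+r)^1 + D_2/(1+r)^2 + D_3/(1+r)^3 + TV/(1+r)^3
    = 4.16976 + 4.34673 + 4.53120 + 44.27633 = 57.32403

£57.32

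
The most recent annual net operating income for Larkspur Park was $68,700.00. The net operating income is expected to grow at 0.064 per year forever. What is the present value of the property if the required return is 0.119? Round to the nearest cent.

$1329032.73

D₁ = D₀ × (1 + g) = $68,700.00 × 1.064 = $73,096.8000
Growing perpetuity: P = D₁ / (r − g) = $73,096.8000 / (0.119 − 0.064) = $1,329,032.73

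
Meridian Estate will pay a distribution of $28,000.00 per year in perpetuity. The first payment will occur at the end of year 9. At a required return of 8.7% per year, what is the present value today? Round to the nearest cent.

Value at end of year 8: C / r = $28,000.00 / 0.087 = $321,839.0805
Discount to today: PV = $321,839.0805 / (1 + 0.087)^8 = $321,839.0805 / 1.949110 = $165,121.04

$165121.04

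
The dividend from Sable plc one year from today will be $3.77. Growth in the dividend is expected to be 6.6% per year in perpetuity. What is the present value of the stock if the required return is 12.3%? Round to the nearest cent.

Growing perpetuity: P = D₁ / (r − g) = $3.7700 / (0.123 − 0.066) = $66.14

$66.14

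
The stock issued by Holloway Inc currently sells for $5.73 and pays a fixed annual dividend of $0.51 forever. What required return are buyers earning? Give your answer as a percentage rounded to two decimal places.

8.90%

P = C/r ⇒ r = C/P = $0.51/$5.73 = 0.089005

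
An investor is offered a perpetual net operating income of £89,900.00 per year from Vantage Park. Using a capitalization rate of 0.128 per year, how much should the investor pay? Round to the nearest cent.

Level perpetuity: PV = C / r = £89,900.00 / 0.128 = £702,343.75

£702343.75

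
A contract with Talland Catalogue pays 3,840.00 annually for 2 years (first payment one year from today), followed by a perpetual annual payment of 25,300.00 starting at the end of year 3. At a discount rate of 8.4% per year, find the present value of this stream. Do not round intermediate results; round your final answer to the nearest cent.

PV of 2-year annuity: 3,840.00 × [1 − (1+0.084)^−2] / 0.084 = 6810.36478
Perpetuity value at year 2: 25,300.00 / 0.084 = 301190.47619
PV of perpetuity: 301190.47619 / (1+0.084)^2 = 256320.10406
Total PV = 6810.36478 + 256320.10406 = 263130.46884

263130.47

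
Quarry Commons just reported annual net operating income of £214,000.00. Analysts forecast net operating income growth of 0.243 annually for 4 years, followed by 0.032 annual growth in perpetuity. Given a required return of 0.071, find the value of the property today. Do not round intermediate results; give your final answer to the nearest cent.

D_1 = 266002.00000
D_2 = 330640.48600
D_3 = 410986.12410
D_4 = 510855.75225
Terminal value at year 4: TV = D_4×(1+g_2)/(r−g_2) = 527203.13633/0.039 = 13518029.13656
P_0 = D_1/(1+r)^1 + D_2/(1+r)^2 + D_3/(1+r)^3 + D_4/(1+r)^4 + TV/(1+r)^4
    = 248367.88049 + 288255.15914 + 334548.23792 + 388275.87277 + 10274376.94105 = 11533824.09138

£11533824.09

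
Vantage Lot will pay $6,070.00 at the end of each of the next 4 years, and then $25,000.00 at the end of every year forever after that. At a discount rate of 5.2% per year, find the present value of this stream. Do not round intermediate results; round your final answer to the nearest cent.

$413955.07

PV of 4-year annuity: $6,070.00 × [1 − (1+0.052)^−4] / 0.052 = 21424.29837
Perpetuity value at year 4: $25,000.00 / 0.052 = 480769.23077
PV of perpetuity: 480769.23077 / (1+0.052)^4 = 392530.76959
Total PV = 21424.29837 + 392530.76959 = 413955.06796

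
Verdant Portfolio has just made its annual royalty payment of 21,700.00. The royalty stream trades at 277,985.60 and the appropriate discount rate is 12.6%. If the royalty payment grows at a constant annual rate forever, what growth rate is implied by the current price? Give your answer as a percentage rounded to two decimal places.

P = D₀(1+g)/(r−g) ⇒ P(r−g) = D₀(1+g) ⇒ g(P+D₀) = P·r − D₀
g = (P·r − D₀)/(P + D₀) = (277,985.60×0.126 − 21,700.00) / (277,985.60 + 21,700.00) = 0.044467

4.45%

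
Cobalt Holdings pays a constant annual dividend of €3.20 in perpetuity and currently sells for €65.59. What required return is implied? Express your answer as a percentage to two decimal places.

4.88%

P = C/r ⇒ r = C/P = €3.20/€65.59 = 0.048788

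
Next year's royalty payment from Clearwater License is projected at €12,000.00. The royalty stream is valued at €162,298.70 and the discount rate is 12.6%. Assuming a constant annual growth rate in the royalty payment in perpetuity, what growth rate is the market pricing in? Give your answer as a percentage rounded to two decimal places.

P = D₁/(r−g) ⇒ g = r − D₁/P = 0.126 − €12,000.00/€162,298.70 = 0.052062

5.21%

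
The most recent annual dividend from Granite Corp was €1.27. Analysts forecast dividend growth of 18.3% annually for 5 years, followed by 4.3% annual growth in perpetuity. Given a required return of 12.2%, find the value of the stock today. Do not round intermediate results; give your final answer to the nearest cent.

€29.31

D_1 = 1.50241
D_2 = 1.77735
D_3 = 2.10261
D_4 = 2.48738
D_5 = 2.94257
Terminal value at year 5: TV = D_5×(1+g_2)/(r−g_2) = 3.06911/0.079 = 38.84943
P_0 = D_1/(1+r)^1 + D_2/(1+r)^2 + D_3/(1+r)^3 + D_4/(1+r)^4 + D_5/(1+r)^5 + TV/(1+r)^5
    = 1.33905 + 1.41185 + 1.48860 + 1.56954 + 1.65487 + 21.84844 = 29.31234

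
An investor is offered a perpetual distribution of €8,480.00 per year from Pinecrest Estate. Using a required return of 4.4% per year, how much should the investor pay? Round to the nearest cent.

€192727.27

Level perpetuity: PV = C / r = €8,480.00 / 0.044 = €192,727.27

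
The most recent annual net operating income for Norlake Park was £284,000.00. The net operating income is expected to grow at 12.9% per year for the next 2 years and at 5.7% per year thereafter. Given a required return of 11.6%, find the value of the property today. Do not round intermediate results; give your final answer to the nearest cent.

£5785121.92

D_1 = 320636.00000
D_2 = 361998.04400
Terminal value at year 2: TV = D_2×(1+g_2)/(r−g_2) = 382631.93251/0.059 = 6485286.99166
P_0 = D_1/(1+r)^1 + D_2/(1+r)^2 + TV/(1+r)^2
    = 287308.24373 + 290655.02434 + 5207158.65648 = 5785121.92455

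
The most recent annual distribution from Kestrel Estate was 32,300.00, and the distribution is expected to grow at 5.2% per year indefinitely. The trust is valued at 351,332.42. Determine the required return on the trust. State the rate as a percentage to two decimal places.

14.87%

D₁ = 32,300.00 × 1.052 = 33,979.6000
P = D₁/(r − g) ⇒ r = D₁/P + g = 33,979.6000/351,332.42 + 0.052 = 0.096716 + 0.052 = 0.148716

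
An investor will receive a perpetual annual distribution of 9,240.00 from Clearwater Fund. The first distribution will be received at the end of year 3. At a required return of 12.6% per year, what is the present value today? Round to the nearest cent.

Value at end of year 2: C / r = 9,240.00 / 0.126 = 73,333.3333
Discount to today: PV = 73,333.3333 / (1 + 0.126)^2 = 73,333.3333 / 1.267876 = 57,839.52

57839.52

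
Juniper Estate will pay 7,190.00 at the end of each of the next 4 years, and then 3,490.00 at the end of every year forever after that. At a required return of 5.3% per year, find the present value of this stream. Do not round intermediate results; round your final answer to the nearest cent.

PV of 4-year annuity: 7,190.00 × [1 − (1+0.053)^−4] / 0.053 = 25318.71157
Perpetuity value at year 4: 3,490.00 / 0.053 = 65849.05660
PV of perpetuity: 65849.05660 / (1+0.053)^4 = 53559.44556
Total PV = 25318.71157 + 53559.44556 = 78878.15714

78878.16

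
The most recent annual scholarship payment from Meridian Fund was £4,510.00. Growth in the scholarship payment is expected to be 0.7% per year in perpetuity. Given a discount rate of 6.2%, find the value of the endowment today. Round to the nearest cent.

D₁ = D₀ × (1 + g) = £4,510.00 × 1.007 = £4,541.5700
Growing perpetuity: P = D₁ / (r − g) = £4,541.5700 / (0.062 − 0.007) = £82,574.00

£82574.00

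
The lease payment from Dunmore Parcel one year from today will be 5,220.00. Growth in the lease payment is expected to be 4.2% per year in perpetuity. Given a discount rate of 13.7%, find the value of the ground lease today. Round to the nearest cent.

Growing perpetuity: P = D₁ / (r − g) = 5,220.0000 / (0.137 − 0.042) = 54,947.37

54947.37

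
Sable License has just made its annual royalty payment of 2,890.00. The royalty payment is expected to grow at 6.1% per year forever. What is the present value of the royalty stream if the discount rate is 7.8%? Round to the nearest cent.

D₁ = D₀ × (1 + g) = 2,890.00 × 1.061 = 3,066.2900
Growing perpetuity: P = D₁ / (r − g) = 3,066.2900 / (0.078 − 0.061) = 180,370.00

180370.00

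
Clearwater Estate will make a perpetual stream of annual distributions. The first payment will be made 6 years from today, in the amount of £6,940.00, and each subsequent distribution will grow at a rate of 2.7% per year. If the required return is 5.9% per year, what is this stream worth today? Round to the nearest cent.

£162828.23

Value at end of year 5: C₁ / (r − g) = £6,940.00 / (0.059 − 0.027) = £216,875.0000
Discount to today: PV = £216,875.0000 / (1 + 0.059)^5 = £216,875.0000 / 1.331925 = £162,828.23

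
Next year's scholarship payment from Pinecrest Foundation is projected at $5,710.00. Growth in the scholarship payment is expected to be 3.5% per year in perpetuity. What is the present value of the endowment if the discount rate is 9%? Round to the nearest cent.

Growing perpetuity: P = D₁ / (r − g) = $5,710.0000 / (0.09 − 0.035) = $103,818.18

$103818.18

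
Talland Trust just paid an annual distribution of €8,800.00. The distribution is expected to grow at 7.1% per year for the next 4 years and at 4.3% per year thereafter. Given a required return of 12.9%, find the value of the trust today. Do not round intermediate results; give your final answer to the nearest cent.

€117332.77

D_1 = 9424.80000
D_2 = 10093.96080
D_3 = 10810.63202
D_4 = 11578.18689
Terminal value at year 4: TV = D_4×(1+g_2)/(r−g_2) = 12076.04893/0.086 = 140419.17356
P_0 = D_1/(1+r)^1 + D_2/(1+r)^2 + D_3/(1+r)^3 + D_4/(1+r)^4 + TV/(1+r)^4
    = 8347.91851 + 7919.06176 + 7512.23662 + 7126.31127 + 86427.24013 = 117332.76829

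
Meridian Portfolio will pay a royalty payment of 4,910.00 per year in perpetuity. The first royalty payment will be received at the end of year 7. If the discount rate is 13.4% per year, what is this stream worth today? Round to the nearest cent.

17230.52

Value at end of year 6: C / r = 4,910.00 / 0.134 = 36,641.7910
Discount to today: PV = 36,641.7910 / (1 + 0.134)^6 = 36,641.7910 / 2.126563 = 17,230.52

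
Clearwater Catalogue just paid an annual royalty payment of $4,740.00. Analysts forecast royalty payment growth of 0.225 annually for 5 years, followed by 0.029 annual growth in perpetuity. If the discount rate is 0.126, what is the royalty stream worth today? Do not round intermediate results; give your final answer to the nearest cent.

$107366.17

D_1 = 5806.50000
D_2 = 7112.96250
D_3 = 8713.37906
D_4 = 10673.88935
D_5 = 13075.51446
Terminal value at year 5: TV = D_5×(1+g_2)/(r−g_2) = 13454.70437/0.097 = 138708.29252
P_0 = D_1/(1+r)^1 + D_2/(1+r)^2 + D_3/(1+r)^3 + D_4/(1+r)^4 + D_5/(1+r)^5 + TV/(1+r)^5
    = 5156.74956 + 5610.14050 + 6103.39442 + 6640.01613 + 7223.81861 + 76632.05520 = 107366.17443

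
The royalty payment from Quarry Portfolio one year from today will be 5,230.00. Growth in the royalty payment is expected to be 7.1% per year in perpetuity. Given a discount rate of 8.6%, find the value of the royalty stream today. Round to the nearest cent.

348666.67

Growing perpetuity: P = D₁ / (r − g) = 5,230.0000 / (0.086 − 0.071) = 348,666.67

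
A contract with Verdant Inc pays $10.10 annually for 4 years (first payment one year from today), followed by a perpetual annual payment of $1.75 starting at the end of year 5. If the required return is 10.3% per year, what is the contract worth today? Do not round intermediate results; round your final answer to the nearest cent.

$43.29

PV of 4-year annuity: $10.10 × [1 − (1+0.103)^−4] / 0.103 = 31.80883
Perpetuity value at year 4: $1.75 / 0.103 = 16.99029
PV of perpetuity: 16.99029 / (1+0.103)^4 = 11.47886
Total PV = 31.80883 + 11.47886 = 43.28769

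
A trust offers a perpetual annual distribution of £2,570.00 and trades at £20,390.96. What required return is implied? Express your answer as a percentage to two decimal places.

P = C/r ⇒ r = C/P = £2,570.00/£20,390.96 = 0.126036

12.60%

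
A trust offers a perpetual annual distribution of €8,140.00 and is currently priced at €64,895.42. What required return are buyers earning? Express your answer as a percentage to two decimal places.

12.54%

P = C/r ⇒ r = C/P = €8,140.00/€64,895.42 = 0.125433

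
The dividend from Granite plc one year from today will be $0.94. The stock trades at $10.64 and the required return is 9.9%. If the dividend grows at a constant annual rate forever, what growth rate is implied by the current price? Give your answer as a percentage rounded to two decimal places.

1.07%

P = D₁/(r−g) ⇒ g = r − D₁/P = 0.099 − $0.94/$10.64 = 0.010654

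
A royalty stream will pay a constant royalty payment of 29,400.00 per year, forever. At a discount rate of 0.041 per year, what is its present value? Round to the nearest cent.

717073.17

Level perpetuity: PV = C / r = 29,400.00 / 0.041 = 717,073.17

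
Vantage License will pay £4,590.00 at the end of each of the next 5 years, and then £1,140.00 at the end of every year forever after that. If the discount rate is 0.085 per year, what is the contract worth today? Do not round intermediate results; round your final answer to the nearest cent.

£27006.98

PV of 5-year annuity: £4,590.00 × [1 − (1+0.085)^−5] / 0.085 = 18087.54714
Perpetuity value at year 5: £1,140.00 / 0.085 = 13411.76471
PV of perpetuity: 13411.76471 / (1+0.085)^5 = 8919.43274
Total PV = 18087.54714 + 8919.43274 = 27006.97988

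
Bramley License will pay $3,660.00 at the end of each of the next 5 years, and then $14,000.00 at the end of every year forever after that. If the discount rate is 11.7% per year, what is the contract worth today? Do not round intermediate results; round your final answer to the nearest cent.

PV of 5-year annuity: $3,660.00 × [1 − (1+0.117)^−5] / 0.117 = 13292.12606
Perpetuity value at year 5: $14,000.00 / 0.117 = 119658.11966
PV of perpetuity: 119658.11966 / (1+0.117)^5 = 68813.92160
Total PV = 13292.12606 + 68813.92160 = 82106.04767

$82106.05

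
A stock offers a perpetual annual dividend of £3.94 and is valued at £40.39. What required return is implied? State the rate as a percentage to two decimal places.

P = C/r ⇒ r = C/P = £3.94/£40.39 = 0.097549

9.75%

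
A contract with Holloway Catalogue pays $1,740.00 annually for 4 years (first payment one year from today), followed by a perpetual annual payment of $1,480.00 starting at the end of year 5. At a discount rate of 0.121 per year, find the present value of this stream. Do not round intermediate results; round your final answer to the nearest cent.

$13019.46

PV of 4-year annuity: $1,740.00 × [1 − (1+0.121)^−4] / 0.121 = 5273.87632
Perpetuity value at year 4: $1,480.00 / 0.121 = 12231.40496
PV of perpetuity: 12231.40496 / (1+0.121)^4 = 7745.57912
Total PV = 5273.87632 + 7745.57912 = 13019.45544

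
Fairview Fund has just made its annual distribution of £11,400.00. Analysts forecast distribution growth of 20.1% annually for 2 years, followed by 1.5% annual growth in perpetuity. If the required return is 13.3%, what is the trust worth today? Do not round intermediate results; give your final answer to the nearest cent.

D_1 = 13691.40000
D_2 = 16443.37140
Terminal value at year 2: TV = D_2×(1+g_2)/(r−g_2) = 16690.02197/0.118 = 141440.86416
P_0 = D_1/(1+r)^1 + D_2/(1+r)^2 + TV/(1+r)^2
    = 12084.20124 + 12809.46662 + 110183.12392 = 135076.79178

£135076.79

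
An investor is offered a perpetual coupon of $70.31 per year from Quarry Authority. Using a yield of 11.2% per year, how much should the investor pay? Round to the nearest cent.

$627.77

Level perpetuity: PV = C / r = $70.31 / 0.112 = $627.77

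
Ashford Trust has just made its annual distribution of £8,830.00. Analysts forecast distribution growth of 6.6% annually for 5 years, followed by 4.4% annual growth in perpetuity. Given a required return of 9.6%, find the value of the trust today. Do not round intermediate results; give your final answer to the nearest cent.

£194963.12

D_1 = 9412.78000
D_2 = 10034.02348
D_3 = 10696.26903
D_4 = 11402.22279
D_5 = 12154.76949
Terminal value at year 5: TV = D_5×(1+g_2)/(r−g_2) = 12689.57935/0.052 = 244030.37206
P_0 = D_1/(1+r)^1 + D_2/(1+r)^2 + D_3/(1+r)^3 + D_4/(1+r)^4 + D_5/(1+r)^5 + TV/(1+r)^5
    = 8588.30292 + 8353.22164 + 8124.57506 + 7902.18705 + 7685.88631 + 154308.94830 = 194963.12128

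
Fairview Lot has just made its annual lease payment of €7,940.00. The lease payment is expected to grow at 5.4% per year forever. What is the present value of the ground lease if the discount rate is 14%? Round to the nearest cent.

D₁ = D₀ × (1 + g) = €7,940.00 × 1.054 = €8,368.7600
Growing perpetuity: P = D₁ / (r − g) = €8,368.7600 / (0.14 − 0.054) = €97,311.16

€97311.16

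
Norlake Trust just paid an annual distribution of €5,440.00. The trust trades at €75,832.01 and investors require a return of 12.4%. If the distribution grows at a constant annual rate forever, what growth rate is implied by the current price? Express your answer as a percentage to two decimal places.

4.88%

P = D₀(1+g)/(r−g) ⇒ P(r−g) = D₀(1+g) ⇒ g(P+D₀) = P·r − D₀
g = (P·r − D₀)/(P + D₀) = (€75,832.01×0.124 − €5,440.00) / (€75,832.01 + €5,440.00) = 0.048764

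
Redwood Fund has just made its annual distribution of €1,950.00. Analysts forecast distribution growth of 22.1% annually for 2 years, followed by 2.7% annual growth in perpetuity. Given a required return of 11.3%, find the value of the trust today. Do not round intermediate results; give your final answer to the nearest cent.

€32511.14

D_1 = 2380.95000
D_2 = 2907.13995
Terminal value at year 2: TV = D_2×(1+g_2)/(r−g_2) = 2985.63273/0.086 = 34716.65964
P_0 = D_1/(1+r)^1 + D_2/(1+r)^2 + TV/(1+r)^2
    = 2139.21833 + 2346.79747 + 28025.12788 = 32511.14367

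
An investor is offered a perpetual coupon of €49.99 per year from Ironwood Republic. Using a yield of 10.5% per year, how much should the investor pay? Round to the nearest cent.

Level perpetuity: PV = C / r = €49.99 / 0.105 = €476.10

€476.10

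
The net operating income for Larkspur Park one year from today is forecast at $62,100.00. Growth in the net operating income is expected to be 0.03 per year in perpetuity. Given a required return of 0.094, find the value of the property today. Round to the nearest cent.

Growing perpetuity: P = D₁ / (r − g) = $62,100.0000 / (0.094 − 0.03) = $970,312.50

$970312.50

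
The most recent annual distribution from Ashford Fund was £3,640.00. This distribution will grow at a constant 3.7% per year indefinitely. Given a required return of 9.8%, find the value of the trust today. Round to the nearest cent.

D₁ = D₀ × (1 + g) = £3,640.00 × 1.037 = £3,774.6800
Growing perpetuity: P = D₁ / (r − g) = £3,774.6800 / (0.098 − 0.037) = £61,880.00

£61880.00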